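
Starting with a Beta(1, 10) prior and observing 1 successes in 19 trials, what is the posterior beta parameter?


Posterior beta = prior beta + failures
Failures = 19 - 1 = 18
beta_post = 10 + 18 = 28

28


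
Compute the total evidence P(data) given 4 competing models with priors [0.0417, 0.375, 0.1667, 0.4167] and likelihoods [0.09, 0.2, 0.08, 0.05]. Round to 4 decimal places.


Marginal likelihood = sum P(model_i) * P(data|model_i)
Model 1: 0.0417 * 0.09 = 0.0038
Model 2: 0.375 * 0.2 = 0.075
Model 3: 0.1667 * 0.08 = 0.0133
Model 4: 0.4167 * 0.05 = 0.0208
Total = 0.1129

0.1129


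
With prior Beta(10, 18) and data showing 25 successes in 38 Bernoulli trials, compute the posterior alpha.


Conjugate update: alpha_posterior = alpha_prior + k
= 10 + 25 = 35

35


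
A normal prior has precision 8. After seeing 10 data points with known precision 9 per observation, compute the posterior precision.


In the conjugate normal model, precisions add:
tau_posterior = tau_prior + n * tau_data
= 8 + 10*9 = 98

98


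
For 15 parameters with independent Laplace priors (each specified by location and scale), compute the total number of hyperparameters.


A Laplace prior has 2 hyperparameters per parameter.
Total = 15 * 2 = 30

30


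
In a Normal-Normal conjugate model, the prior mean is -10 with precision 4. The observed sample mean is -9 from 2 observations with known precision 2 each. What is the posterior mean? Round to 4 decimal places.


Posterior precision = tau0 + n*tau = 4 + 2*2 = 8
Posterior mean = (tau0*mu0 + n*tau*xbar) / posterior_precision
= (4*-10 + 2*2*-9) / 8
= -76 / 8 = -9.5

-9.5


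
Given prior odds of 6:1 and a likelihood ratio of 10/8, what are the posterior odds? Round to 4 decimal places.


Posterior odds = prior odds * LR
Prior odds = 6/1 = 6.0
LR = 10/8 = 1.25
Posterior odds = 6.0 * 1.25 = 7.5

7.5


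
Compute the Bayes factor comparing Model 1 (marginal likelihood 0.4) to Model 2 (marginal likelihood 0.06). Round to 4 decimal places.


BF12 = marginal likelihood of M1 / marginal likelihood of M2
= 0.4/0.06
= 6.6667

6.6667


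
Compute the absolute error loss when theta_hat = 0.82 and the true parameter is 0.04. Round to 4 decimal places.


L = |theta_hat - theta_true|
= |0.82 - 0.04| = 0.78

0.78


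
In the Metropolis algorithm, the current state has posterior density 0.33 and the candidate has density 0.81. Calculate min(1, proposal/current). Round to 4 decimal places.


Ratio = 0.81/0.33 = 2.4545
Acceptance probability = min(1, 2.4545)
= 1.0

1.0


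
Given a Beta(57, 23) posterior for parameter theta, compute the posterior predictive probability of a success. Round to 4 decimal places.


For a Beta-Bernoulli model, the predictive probability is the mean:
P(success) = 57/(57+23) = 57/80 = 0.7125

0.7125


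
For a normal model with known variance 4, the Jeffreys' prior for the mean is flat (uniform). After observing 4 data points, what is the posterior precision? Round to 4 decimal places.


Jeffreys' prior for normal mean (known variance) is flat.
Prior precision = 0.
Posterior precision = prior_prec + n/sigma^2 = 0 + 4/4
= 1.0

1.0


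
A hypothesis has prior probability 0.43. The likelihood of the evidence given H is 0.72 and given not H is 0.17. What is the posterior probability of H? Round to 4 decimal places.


Using Bayes' theorem:
P(E) = 0.43 * 0.72 + 0.57 * 0.17
P(E) = 0.4065
P(H|E) = (0.43 * 0.72) / 0.4065 = 0.7616

0.7616


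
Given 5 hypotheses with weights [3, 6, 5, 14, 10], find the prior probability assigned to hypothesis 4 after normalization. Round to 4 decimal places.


To normalize, divide each weight by the sum of all weights.
Sum = 38
Prior(H4) = 14/38 = 0.3684

0.3684


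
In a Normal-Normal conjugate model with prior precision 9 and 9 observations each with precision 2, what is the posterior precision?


Posterior precision = prior precision + n * observation precision
= 9 + 9 * 2
= 9 + 18 = 27

27


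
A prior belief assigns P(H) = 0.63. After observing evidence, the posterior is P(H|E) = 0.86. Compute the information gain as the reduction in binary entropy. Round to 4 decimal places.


H(prior) = -0.63*log2(0.63) - 0.37*log2(0.37)
= 0.9507
H(post) = -0.86*log2(0.86) - 0.14*log2(0.14)
= 0.5842
IG = 0.9507 - 0.5842 = 0.3664

0.3664


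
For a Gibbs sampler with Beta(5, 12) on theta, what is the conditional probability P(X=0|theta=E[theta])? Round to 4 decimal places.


E[theta] = 5/(5+12) = 0.2941
P(X=0|theta) = 1 - theta = 0.7059

0.7059


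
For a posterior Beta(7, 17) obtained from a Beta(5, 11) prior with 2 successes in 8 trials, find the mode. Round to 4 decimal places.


Mode = (alpha - 1) / (alpha + beta - 2)
= 6 / 22
= 0.2727

0.2727


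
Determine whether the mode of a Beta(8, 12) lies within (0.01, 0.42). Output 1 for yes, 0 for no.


First find the mode: (a-1)/(a+b-2) = 0.3889
Is 0.3889 in (0.01, 0.42)? 1

1


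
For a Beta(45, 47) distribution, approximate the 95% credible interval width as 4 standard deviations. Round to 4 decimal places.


Variance of Beta(a,b) = ab / ((a+b)^2 * (a+b+1))
= 45*47 / ((92)^2 * 93)
= 0.0027
SD = sqrt(0.0027) = 0.0518
Width = 4 * SD = 0.2073

0.2073


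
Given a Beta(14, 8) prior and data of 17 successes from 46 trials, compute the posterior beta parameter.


Number of failures = 46 - 17 = 29
Posterior beta = 8 + 29 = 37

37


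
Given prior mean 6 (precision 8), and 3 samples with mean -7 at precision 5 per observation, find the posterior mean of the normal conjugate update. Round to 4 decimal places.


The posterior mean is a precision-weighted average of prior and data.
Post. prec. = 8 + 15 = 23
Post. mean = (48 + -105)/23 = -57/23 = -2.4783

-2.4783


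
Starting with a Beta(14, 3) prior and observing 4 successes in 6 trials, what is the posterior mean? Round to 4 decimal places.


Posterior parameters: alpha = 14 + 4 = 18
beta = 3 + 2 = 5
Posterior mean = alpha / (alpha + beta) = 18 / 23
= 0.7826

0.7826


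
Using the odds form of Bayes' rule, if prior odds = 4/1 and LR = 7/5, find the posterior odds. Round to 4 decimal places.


Bayes' rule in odds form: posterior odds = prior odds * LR
= (4 * 7) / (1 * 5)
= 28/5 = 5.6

5.6


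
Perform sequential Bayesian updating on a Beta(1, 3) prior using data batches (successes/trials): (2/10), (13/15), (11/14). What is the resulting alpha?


Accumulate successes: 26
Posterior alpha = prior alpha + sum of successes
= 1 + 26 = 27

27


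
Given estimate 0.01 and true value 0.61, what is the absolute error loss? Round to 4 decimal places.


Absolute error = |estimate - true|
= |-0.6| = 0.6

0.6


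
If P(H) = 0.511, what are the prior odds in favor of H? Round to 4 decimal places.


Prior odds = P(H) / (1 - P(H))
= 0.511 / 0.489
= 1.045

1.045


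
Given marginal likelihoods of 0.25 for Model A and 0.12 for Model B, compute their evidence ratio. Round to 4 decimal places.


Ratio = ML(A) / ML(B) = 0.25/0.12
= 2.0833

2.0833


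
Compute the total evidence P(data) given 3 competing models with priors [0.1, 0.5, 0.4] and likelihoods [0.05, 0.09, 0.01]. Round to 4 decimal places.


Marginal likelihood = sum P(model_i) * P(data|model_i)
Model 1: 0.1 * 0.05 = 0.005
Model 2: 0.5 * 0.09 = 0.045
Model 3: 0.4 * 0.01 = 0.004
Total = 0.054

0.054


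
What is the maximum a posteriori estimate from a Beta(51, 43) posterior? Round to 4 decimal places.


The MAP estimate equals the mode of the distribution.
Mode of Beta(a,b) = (a-1)/(a+b-2)
= 50/92
= 0.5435

0.5435


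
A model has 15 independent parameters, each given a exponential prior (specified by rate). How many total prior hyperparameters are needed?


Each exponential prior needs 1 hyperparameter (rate).
Total = 1 * 15 = 15

15


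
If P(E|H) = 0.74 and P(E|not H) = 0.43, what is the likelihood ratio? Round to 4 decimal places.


Likelihood ratio = P(E|H) / P(E|not H)
= 0.74 / 0.43
= 1.7209

1.7209


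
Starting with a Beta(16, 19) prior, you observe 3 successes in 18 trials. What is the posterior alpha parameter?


For a Beta-Binomial conjugate model:
Posterior alpha = prior alpha + number of successes
= 16 + 3 = 19

19


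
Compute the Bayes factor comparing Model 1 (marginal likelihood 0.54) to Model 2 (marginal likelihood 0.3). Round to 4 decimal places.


BF12 = marginal likelihood of M1 / marginal likelihood of M2
= 0.54/0.3
= 1.8

1.8


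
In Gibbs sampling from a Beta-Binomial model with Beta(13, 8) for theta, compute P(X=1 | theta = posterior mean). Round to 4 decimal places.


Posterior mean = alpha/(alpha+beta) = 13/21 = 0.619
P(X=1|theta=mean) = theta = 0.619

0.619


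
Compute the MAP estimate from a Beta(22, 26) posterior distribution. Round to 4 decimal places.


MAP = mode of Beta distribution
= (alpha - 1)/(alpha + beta - 2)
= (22-1)/(22+26-2)
= 21/46 = 0.4565

0.4565


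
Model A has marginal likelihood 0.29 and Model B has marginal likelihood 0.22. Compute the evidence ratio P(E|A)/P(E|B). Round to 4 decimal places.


Evidence ratio = P(E|A) / P(E|B)
= 0.29 / 0.22
= 1.3182

1.3182


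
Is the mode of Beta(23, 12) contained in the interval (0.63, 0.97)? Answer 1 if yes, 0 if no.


Mode = (a-1)/(a+b-2) = 22/33 = 0.6667
Interval: (0.63, 0.97)
Contains mode? 1

1


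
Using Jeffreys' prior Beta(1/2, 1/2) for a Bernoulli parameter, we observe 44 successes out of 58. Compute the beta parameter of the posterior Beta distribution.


Conjugate update: Beta(0.5 + k, 0.5 + n - k).
k = 44, n - k = 14
Posterior beta = 0.5 + (n - k) = 0.5 + 14 = 14.5

14.5


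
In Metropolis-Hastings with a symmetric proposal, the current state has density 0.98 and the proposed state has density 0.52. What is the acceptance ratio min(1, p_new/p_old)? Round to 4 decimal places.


Ratio = p_new / p_old = 0.52 / 0.98 = 0.5306
Acceptance = min(1, 0.5306) = 0.5306

0.5306


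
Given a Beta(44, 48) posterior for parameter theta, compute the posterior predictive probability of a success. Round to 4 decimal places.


For a Beta-Bernoulli model, the predictive probability is the mean:
P(success) = 44/(44+48) = 44/92 = 0.4783

0.4783


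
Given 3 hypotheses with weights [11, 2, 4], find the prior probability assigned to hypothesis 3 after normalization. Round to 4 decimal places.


To normalize, divide each weight by the sum of all weights.
Sum = 17
Prior(H3) = 4/17 = 0.2353

0.2353


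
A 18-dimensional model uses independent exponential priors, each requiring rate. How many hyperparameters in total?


Per parameter: 1 (rate).
Total = 18 * 1 = 18

18


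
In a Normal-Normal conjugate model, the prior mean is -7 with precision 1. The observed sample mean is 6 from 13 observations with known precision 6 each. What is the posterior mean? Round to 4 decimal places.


Posterior precision = tau0 + n*tau = 1 + 13*6 = 79
Posterior mean = (tau0*mu0 + n*tau*xbar) / posterior_precision
= (1*-7 + 13*6*6) / 79
= 461 / 79 = 5.8354

5.8354


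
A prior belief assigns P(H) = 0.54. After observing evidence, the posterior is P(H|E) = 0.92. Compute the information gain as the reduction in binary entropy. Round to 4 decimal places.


H(prior) = -0.54*log2(0.54) - 0.46*log2(0.46)
= 0.9954
H(post) = -0.92*log2(0.92) - 0.08*log2(0.08)
= 0.4022
IG = 0.9954 - 0.4022 = 0.5932

0.5932


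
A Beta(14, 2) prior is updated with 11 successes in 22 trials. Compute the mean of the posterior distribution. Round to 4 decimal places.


After update: Beta(25, 13)
Mean = 25 / (25 + 13) = 25 / 38
= 0.6579

0.6579


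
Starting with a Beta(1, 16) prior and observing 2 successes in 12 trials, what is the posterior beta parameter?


Posterior beta = prior beta + failures
Failures = 12 - 2 = 10
beta_post = 16 + 10 = 26

26


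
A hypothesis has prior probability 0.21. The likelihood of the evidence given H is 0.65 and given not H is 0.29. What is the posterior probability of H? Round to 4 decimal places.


Using Bayes' theorem:
P(E) = 0.21 * 0.65 + 0.79 * 0.29
P(E) = 0.3656
P(H|E) = (0.21 * 0.65) / 0.3656 = 0.3734

0.3734


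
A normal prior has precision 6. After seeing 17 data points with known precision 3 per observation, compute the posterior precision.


In the conjugate normal model, precisions add:
tau_posterior = tau_prior + n * tau_data
= 6 + 17*3 = 57

57


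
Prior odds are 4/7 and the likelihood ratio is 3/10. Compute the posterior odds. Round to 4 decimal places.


Posterior odds = prior odds * likelihood ratio
= (4/7) * (3/10)
= 12 / 70
= 0.1714

0.1714


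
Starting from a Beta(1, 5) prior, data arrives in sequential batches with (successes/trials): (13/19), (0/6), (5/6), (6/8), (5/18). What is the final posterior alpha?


In sequential Bayesian updating, we sum all successes.
Total successes = 29
Final alpha = 1 + 29 = 30

30


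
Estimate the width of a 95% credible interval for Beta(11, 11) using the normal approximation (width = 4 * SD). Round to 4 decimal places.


For Beta(a,b): Var = ab/((a+b)^2(a+b+1))
Var = 0.0109, SD = 0.1043
Approximate 95% CI width = 4 * 0.1043 = 0.417

0.417


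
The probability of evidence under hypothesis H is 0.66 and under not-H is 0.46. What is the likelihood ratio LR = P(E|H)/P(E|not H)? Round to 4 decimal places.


LR = 0.66 / 0.46
= 1.4348

1.4348


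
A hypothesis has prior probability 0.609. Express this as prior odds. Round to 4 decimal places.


Odds = P(H) / P(not H) = 0.609 / 0.391
= 1.5575

1.5575


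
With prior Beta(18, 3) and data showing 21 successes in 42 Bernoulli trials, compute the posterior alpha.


Conjugate update: alpha_posterior = alpha_prior + k
= 18 + 21 = 39

39


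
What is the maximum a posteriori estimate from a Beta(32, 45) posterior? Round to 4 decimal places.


The MAP estimate equals the mode of the distribution.
Mode of Beta(a,b) = (a-1)/(a+b-2)
= 31/75
= 0.4133

0.4133


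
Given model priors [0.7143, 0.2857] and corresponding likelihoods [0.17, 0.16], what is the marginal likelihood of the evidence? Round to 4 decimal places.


P(E) = sum_i P(M_i) P(E|M_i)
= 0.1214 + 0.0457
= 0.1671

0.1671


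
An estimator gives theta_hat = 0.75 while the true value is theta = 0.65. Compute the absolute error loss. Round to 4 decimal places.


The absolute error loss is |theta_hat - theta|
= |0.75 - 0.65|
= 0.1

0.1


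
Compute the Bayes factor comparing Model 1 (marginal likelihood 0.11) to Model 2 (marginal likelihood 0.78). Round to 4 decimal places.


BF12 = marginal likelihood of M1 / marginal likelihood of M2
= 0.11/0.78
= 0.141

0.141


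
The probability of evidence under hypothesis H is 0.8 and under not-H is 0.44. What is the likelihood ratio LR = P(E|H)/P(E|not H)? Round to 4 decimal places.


LR = 0.8 / 0.44
= 1.8182

1.8182


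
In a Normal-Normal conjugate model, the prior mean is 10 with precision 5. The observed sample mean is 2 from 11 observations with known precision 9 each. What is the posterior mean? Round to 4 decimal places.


Posterior precision = tau0 + n*tau = 5 + 11*9 = 104
Posterior mean = (tau0*mu0 + n*tau*xbar) / posterior_precision
= (5*10 + 11*9*2) / 104
= 248 / 104 = 2.3846

2.3846


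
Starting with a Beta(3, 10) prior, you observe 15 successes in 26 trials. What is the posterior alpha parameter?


For a Beta-Binomial conjugate model:
Posterior alpha = prior alpha + number of successes
= 3 + 15 = 18

18


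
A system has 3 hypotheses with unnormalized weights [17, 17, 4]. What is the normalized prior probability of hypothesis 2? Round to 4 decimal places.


The normalized prior is the weight divided by the total.
Total weight = 38
P(H2) = 17 / 38 = 0.4474

0.4474


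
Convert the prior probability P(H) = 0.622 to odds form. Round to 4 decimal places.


P(not H) = 1 - 0.622 = 0.378
Odds = 0.622 / 0.378 = 1.6455

1.6455


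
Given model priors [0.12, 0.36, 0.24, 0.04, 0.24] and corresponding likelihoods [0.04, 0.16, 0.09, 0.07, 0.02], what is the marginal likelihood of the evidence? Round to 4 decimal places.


P(E) = sum_i P(M_i) P(E|M_i)
= 0.0048 + 0.0576 + 0.0216 + 0.0028 + 0.0048
= 0.0916

0.0916


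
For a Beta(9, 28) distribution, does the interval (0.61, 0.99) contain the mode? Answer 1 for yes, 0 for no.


Mode of Beta(a,b) = (a-1)/(a+b-2)
= (9-1)/(9+28-2) = 0.2286
Check: 0.61 <= 0.2286 <= 0.99?
Result: 0

0


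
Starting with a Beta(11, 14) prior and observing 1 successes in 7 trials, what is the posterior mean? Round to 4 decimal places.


Posterior parameters: alpha = 11 + 1 = 12
beta = 14 + 6 = 20
Posterior mean = alpha / (alpha + beta) = 12 / 32
= 0.375

0.375


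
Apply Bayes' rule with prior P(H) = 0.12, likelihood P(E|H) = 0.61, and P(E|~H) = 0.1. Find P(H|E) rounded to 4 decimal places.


Step 1: Compute marginal P(E) = P(E|H)P(H) + P(E|~H)P(~H)
= 0.61*0.12 + 0.1*0.88 = 0.1612
Step 2: P(H|E) = P(E|H)P(H)/P(E) = 0.0732/0.1612
= 0.4541

0.4541


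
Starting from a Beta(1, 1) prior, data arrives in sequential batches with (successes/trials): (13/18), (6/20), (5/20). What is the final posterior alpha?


In sequential Bayesian updating, we sum all successes.
Total successes = 24
Final alpha = 1 + 24 = 25

25


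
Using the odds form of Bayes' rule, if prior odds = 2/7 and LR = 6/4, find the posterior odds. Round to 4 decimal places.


Bayes' rule in odds form: posterior odds = prior odds * LR
= (2 * 6) / (7 * 4)
= 12/28 = 0.4286

0.4286


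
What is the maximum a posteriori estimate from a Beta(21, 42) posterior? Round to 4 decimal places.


The MAP estimate equals the mode of the distribution.
Mode of Beta(a,b) = (a-1)/(a+b-2)
= 20/61
= 0.3279

0.3279


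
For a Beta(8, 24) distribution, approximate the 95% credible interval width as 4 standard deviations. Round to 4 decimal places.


Variance of Beta(a,b) = ab / ((a+b)^2 * (a+b+1))
= 8*24 / ((32)^2 * 33)
= 0.0057
SD = sqrt(0.0057) = 0.0754
Width = 4 * SD = 0.3015

0.3015


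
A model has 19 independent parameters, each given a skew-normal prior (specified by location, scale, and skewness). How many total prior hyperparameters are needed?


Each skew-normal prior needs 3 hyperparameters (location, scale, and skewness).
Total = 3 * 19 = 57

57


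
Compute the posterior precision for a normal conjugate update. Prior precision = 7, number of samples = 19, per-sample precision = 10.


tau_post = tau_0 + n * tau
= 7 + 19 * 10 = 197

197


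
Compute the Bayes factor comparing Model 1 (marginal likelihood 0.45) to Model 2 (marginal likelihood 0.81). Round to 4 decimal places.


BF12 = marginal likelihood of M1 / marginal likelihood of M2
= 0.45/0.81
= 0.5556

0.5556


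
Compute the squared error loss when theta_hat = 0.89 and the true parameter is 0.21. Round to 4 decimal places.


L = (theta_hat - theta_true)^2
= (0.89 - 0.21)^2
= 0.68^2 = 0.4624

0.4624


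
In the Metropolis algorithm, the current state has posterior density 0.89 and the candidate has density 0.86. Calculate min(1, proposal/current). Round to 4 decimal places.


Ratio = 0.86/0.89 = 0.9663
Acceptance probability = min(1, 0.9663)
= 0.9663

0.9663


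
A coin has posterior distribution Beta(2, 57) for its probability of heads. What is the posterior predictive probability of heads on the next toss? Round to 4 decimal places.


Posterior predictive = E[theta] = alpha/(alpha+beta)
= 2/59
= 0.0339

0.0339


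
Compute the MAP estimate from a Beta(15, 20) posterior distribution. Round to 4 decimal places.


MAP = mode of Beta distribution
= (alpha - 1)/(alpha + beta - 2)
= (15-1)/(15+20-2)
= 14/33 = 0.4242

0.4242


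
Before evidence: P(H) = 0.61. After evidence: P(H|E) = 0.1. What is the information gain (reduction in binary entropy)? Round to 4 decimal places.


Prior entropy = 0.9648
Posterior entropy = 0.469
Information gain = 0.9648 - 0.469 = 0.4958

0.4958


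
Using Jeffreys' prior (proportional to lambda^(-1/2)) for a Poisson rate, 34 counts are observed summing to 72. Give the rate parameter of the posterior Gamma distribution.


Conjugate update: Gamma(prior_shape + S, prior_rate + n).
Prior shape = 0.5, prior rate = 0.
Posterior rate = 0 + n = 34

34.0


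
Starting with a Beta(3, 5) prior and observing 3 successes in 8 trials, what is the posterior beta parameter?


Posterior beta = prior beta + failures
Failures = 8 - 3 = 5
beta_post = 5 + 5 = 10

10


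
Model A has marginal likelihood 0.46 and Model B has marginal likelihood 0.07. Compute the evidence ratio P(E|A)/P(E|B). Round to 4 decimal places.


Evidence ratio = P(E|A) / P(E|B)
= 0.46 / 0.07
= 6.5714

6.5714


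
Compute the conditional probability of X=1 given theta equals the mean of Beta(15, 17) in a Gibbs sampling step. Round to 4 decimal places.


Mean of Beta(15, 17) = 0.4688
P(X=1 | theta=0.4688) = 0.4688

0.4688


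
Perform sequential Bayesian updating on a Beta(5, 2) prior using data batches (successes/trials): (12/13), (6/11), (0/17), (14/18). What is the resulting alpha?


Accumulate successes: 32
Posterior alpha = prior alpha + sum of successes
= 5 + 32 = 37

37


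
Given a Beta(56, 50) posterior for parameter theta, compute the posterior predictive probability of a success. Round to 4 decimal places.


For a Beta-Bernoulli model, the predictive probability is the mean:
P(success) = 56/(56+50) = 56/106 = 0.5283

0.5283


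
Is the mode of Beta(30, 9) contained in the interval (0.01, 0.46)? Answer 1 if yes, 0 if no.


Mode = (a-1)/(a+b-2) = 29/37 = 0.7838
Interval: (0.01, 0.46)
Contains mode? 0

0


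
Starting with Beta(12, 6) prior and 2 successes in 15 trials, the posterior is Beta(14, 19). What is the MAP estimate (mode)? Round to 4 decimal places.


The mode of Beta(a, b) when a > 1 and b > 1 is (a-1)/(a+b-2)
= (14 - 1) / (14 + 19 - 2)
= 13 / 31
= 0.4194

0.4194


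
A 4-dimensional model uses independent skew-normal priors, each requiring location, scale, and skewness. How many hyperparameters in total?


Per parameter: 3 (location, scale, and skewness).
Total = 4 * 3 = 12

12


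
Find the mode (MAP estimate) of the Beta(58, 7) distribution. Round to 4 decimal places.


For Beta(a,b) with a,b > 1:
Mode = (a-1)/(a+b-2) = (58-1)/(65-2)
= 57/63 = 0.9048

0.9048


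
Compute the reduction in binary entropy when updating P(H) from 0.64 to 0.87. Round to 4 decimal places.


H_before = -p*log2(p) - (1-p)*log2(1-p) for p=0.64: 0.9427
H_after for p=0.87: 0.5574
Reduction = 0.9427 - 0.5574 = 0.3852

0.3852


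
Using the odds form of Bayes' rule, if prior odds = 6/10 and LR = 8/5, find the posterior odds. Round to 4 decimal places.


Bayes' rule in odds form: posterior odds = prior odds * LR
= (6 * 8) / (10 * 5)
= 48/50 = 0.96

0.96


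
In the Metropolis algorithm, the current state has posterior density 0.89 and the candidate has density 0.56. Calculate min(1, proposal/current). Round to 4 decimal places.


Ratio = 0.56/0.89 = 0.6292
Acceptance probability = min(1, 0.6292)
= 0.6292

0.6292


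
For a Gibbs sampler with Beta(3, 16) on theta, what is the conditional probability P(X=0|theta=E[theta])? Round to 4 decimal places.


E[theta] = 3/(3+16) = 0.1579
P(X=0|theta) = 1 - theta = 0.8421

0.8421


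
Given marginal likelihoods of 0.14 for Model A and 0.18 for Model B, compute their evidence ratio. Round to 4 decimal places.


Ratio = ML(A) / ML(B) = 0.14/0.18
= 0.7778

0.7778


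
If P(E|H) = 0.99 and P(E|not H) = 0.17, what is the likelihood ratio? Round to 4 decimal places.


Likelihood ratio = P(E|H) / P(E|not H)
= 0.99 / 0.17
= 5.8235

5.8235


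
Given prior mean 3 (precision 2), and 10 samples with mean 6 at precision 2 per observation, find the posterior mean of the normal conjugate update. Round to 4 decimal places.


The posterior mean is a precision-weighted average of prior and data.
Post. prec. = 2 + 20 = 22
Post. mean = (6 + 120)/22 = 126/22 = 5.7273

5.7273


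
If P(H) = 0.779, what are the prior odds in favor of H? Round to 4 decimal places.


Prior odds = P(H) / (1 - P(H))
= 0.779 / 0.221
= 3.5249

3.5249


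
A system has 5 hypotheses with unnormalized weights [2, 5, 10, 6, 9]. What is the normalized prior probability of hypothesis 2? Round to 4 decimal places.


The normalized prior is the weight divided by the total.
Total weight = 32
P(H2) = 5 / 32 = 0.1562

0.1562


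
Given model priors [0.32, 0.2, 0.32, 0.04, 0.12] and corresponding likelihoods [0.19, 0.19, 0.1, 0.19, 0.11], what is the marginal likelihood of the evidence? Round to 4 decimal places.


P(E) = sum_i P(M_i) P(E|M_i)
= 0.0608 + 0.038 + 0.032 + 0.0076 + 0.0132
= 0.1516

0.1516


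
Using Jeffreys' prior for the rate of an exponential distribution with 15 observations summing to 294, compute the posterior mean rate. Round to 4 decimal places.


Jeffreys' prior leads to posterior Gamma(15, 294).
Mean = 15/294 = 0.051

0.051


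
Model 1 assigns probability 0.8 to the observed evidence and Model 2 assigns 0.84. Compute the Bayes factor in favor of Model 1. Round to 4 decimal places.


BF = P(data|M1) / P(data|M2)
= 0.8 / 0.84 = 0.9524

0.9524


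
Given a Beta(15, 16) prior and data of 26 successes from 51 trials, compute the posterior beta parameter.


Number of failures = 51 - 26 = 25
Posterior beta = 16 + 25 = 41

41


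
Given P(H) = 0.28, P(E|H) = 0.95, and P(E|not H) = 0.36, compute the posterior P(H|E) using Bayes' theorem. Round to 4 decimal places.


By Bayes' theorem: P(H|E) = P(E|H)*P(H) / P(E)
P(E) = P(E|H)*P(H) + P(E|not H)*P(not H)
P(E) = 0.95*0.28 + 0.36*0.72 = 0.5252
P(H|E) = 0.95*0.28 / 0.5252 = 0.5065

0.5065


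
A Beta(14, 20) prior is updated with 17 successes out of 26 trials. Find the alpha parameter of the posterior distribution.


In the Beta-Binomial conjugate update:
alpha_post = alpha_prior + successes
= 14 + 17
= 31

31


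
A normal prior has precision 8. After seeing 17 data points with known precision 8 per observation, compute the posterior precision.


In the conjugate normal model, precisions add:
tau_posterior = tau_prior + n * tau_data
= 8 + 17*8 = 144

144


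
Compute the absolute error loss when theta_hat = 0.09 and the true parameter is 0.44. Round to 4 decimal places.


L = |theta_hat - theta_true|
= |0.09 - 0.44| = 0.35

0.35


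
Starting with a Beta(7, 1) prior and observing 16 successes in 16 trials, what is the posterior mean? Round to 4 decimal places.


Posterior parameters: alpha = 7 + 16 = 23
beta = 1 + 0 = 1
Posterior mean = alpha / (alpha + beta) = 23 / 24
= 0.9583

0.9583


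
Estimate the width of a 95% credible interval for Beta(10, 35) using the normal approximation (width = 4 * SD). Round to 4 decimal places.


For Beta(a,b): Var = ab/((a+b)^2(a+b+1))
Var = 0.0038, SD = 0.0613
Approximate 95% CI width = 4 * 0.0613 = 0.2452

0.2452


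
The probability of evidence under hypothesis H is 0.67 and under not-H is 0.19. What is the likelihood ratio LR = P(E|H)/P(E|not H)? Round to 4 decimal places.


LR = 0.67 / 0.19
= 3.5263

3.5263


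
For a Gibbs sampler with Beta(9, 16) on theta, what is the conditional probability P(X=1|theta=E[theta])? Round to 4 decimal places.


E[theta] = 9/(9+16) = 0.36
P(X=1|theta) = theta = 0.36

0.36


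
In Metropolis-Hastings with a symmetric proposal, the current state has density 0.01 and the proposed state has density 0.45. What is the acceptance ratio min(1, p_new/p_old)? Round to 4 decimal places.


Ratio = p_new / p_old = 0.45 / 0.01 = 45.0
Acceptance = min(1, 45.0) = 1.0

1.0


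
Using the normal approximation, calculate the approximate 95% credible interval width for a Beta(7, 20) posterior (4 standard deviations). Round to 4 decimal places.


Var(Beta) = 7*20/(27^2 * 28) = 0.0069
SD = 0.0828
Width ~ 4*SD = 0.3313

0.3313


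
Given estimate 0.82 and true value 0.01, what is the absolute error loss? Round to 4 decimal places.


Absolute error = |estimate - true|
= |0.81| = 0.81

0.81


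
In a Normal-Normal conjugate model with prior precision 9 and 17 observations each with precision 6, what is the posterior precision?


Posterior precision = prior precision + n * observation precision
= 9 + 17 * 6
= 9 + 102 = 111

111


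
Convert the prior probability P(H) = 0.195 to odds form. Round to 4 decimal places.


P(not H) = 1 - 0.195 = 0.805
Odds = 0.195 / 0.805 = 0.2422

0.2422


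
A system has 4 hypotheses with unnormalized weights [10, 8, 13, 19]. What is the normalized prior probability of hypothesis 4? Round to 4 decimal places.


The normalized prior is the weight divided by the total.
Total weight = 50
P(H4) = 19 / 50 = 0.38

0.38


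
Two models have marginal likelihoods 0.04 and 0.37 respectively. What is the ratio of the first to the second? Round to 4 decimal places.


Evidence ratio = 0.04 / 0.37
= 0.1081

0.1081


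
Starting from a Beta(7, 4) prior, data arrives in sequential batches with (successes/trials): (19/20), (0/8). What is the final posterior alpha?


In sequential Bayesian updating, we sum all successes.
Total successes = 19
Final alpha = 7 + 19 = 26

26


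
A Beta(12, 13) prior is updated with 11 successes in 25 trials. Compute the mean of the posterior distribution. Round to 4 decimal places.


After update: Beta(23, 27)
Mean = 23 / (23 + 27) = 23 / 50
= 0.46

0.46


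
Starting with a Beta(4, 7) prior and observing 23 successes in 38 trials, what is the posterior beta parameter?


Posterior beta = prior beta + failures
Failures = 38 - 23 = 15
beta_post = 7 + 15 = 22

22


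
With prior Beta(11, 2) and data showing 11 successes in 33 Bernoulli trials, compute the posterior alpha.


Conjugate update: alpha_posterior = alpha_prior + k
= 11 + 11 = 22

22


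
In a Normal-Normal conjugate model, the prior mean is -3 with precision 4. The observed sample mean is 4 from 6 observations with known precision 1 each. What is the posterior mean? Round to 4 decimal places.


Posterior precision = tau0 + n*tau = 4 + 6*1 = 10
Posterior mean = (tau0*mu0 + n*tau*xbar) / posterior_precision
= (4*-3 + 6*1*4) / 10
= 12 / 10 = 1.2

1.2


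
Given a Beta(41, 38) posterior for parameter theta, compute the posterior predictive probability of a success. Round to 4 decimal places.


For a Beta-Bernoulli model, the predictive probability is the mean:
P(success) = 41/(41+38) = 41/79 = 0.519

0.519


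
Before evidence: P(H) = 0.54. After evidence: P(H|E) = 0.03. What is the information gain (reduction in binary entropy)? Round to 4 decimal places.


Prior entropy = 0.9954
Posterior entropy = 0.1944
Information gain = 0.9954 - 0.1944 = 0.801

0.801


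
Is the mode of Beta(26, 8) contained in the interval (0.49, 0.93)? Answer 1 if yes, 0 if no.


Mode = (a-1)/(a+b-2) = 25/32 = 0.7812
Interval: (0.49, 0.93)
Contains mode? 1

1


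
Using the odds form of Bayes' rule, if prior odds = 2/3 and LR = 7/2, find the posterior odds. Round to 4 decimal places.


Bayes' rule in odds form: posterior odds = prior odds * LR
= (2 * 7) / (3 * 2)
= 14/6 = 2.3333

2.3333


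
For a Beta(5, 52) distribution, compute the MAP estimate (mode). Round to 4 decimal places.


MAP = mode = (a-1)/(a+b-2)
= (5-1)/(5+52-2)
= 4/55 = 0.0727

0.0727


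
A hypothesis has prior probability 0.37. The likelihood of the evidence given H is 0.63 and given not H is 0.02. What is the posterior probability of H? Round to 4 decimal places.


Using Bayes' theorem:
P(E) = 0.37 * 0.63 + 0.63 * 0.02
P(E) = 0.2457
P(H|E) = (0.37 * 0.63) / 0.2457 = 0.9487

0.9487


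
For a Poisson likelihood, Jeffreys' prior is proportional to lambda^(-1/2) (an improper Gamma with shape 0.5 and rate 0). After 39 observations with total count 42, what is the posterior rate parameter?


Jeffreys' prior for Poisson is proportional to lambda^(-1/2).
Posterior is Gamma(0.5 + S, 0 + n) = Gamma(0.5 + 42, 39).
Posterior rate = 0 + n = 39

39.0


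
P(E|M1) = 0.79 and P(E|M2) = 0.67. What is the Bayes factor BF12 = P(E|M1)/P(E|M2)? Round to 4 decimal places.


Bayes factor BF12 = P(E|M1) / P(E|M2)
= 0.79 / 0.67
= 1.1791

1.1791


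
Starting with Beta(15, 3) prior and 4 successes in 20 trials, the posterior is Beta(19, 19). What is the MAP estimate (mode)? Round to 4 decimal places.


The mode of Beta(a, b) when a > 1 and b > 1 is (a-1)/(a+b-2)
= (19 - 1) / (19 + 19 - 2)
= 18 / 36
= 0.5

0.5


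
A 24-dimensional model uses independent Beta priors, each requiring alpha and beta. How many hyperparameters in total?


Per parameter: 2 (alpha and beta).
Total = 24 * 2 = 48

48


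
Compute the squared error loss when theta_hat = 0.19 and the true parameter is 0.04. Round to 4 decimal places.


L = (theta_hat - theta_true)^2
= (0.19 - 0.04)^2
= 0.15^2 = 0.0225

0.0225


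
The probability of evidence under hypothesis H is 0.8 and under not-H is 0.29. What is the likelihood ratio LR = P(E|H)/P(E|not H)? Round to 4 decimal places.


LR = 0.8 / 0.29
= 2.7586

2.7586


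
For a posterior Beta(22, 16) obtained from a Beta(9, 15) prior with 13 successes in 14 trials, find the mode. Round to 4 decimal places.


Mode = (alpha - 1) / (alpha + beta - 2)
= 21 / 36
= 0.5833

0.5833


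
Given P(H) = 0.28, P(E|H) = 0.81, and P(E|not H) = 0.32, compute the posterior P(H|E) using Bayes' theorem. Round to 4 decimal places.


By Bayes' theorem: P(H|E) = P(E|H)*P(H) / P(E)
P(E) = P(E|H)*P(H) + P(E|not H)*P(not H)
P(E) = 0.81*0.28 + 0.32*0.72 = 0.4572
P(H|E) = 0.81*0.28 / 0.4572 = 0.4961

0.4961


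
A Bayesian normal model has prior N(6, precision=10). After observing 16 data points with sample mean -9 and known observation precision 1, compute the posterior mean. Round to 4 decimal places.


Posterior mean = (prior_precision * prior_mean + n * data_precision * data_mean) / (prior_precision + n * data_precision)
Numerator = 10*6 + 16*1*-9 = -84
Denominator = 10 + 16*1 = 26
Posterior mean = -3.2308

-3.2308


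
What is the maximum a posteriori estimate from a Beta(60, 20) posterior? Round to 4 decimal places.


The MAP estimate equals the mode of the distribution.
Mode of Beta(a,b) = (a-1)/(a+b-2)
= 59/78
= 0.7564

0.7564


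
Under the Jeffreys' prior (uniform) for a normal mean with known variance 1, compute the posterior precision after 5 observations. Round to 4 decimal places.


Prior precision = 0 (flat prior).
Post. prec. = 0 + n/var = 5/1 = 5.0

5.0


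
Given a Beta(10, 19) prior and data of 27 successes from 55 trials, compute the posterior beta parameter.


Number of failures = 55 - 27 = 28
Posterior beta = 19 + 28 = 47

47


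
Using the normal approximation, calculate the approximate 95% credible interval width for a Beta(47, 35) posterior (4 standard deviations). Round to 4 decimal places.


Var(Beta) = 47*35/(82^2 * 83) = 0.0029
SD = 0.0543
Width ~ 4*SD = 0.2172

0.2172


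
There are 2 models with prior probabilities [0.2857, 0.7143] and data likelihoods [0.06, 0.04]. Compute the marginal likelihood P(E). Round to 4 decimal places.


P(E) = sum over models of P(M_i) * P(E|M_i)
= 0.2857*0.06 + 0.7143*0.04
= 0.0457

0.0457


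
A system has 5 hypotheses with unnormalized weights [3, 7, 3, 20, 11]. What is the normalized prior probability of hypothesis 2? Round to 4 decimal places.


The normalized prior is the weight divided by the total.
Total weight = 44
P(H2) = 7 / 44 = 0.1591

0.1591


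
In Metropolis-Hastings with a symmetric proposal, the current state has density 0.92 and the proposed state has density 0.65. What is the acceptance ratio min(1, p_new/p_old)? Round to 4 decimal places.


Ratio = p_new / p_old = 0.65 / 0.92 = 0.7065
Acceptance = min(1, 0.7065) = 0.7065

0.7065


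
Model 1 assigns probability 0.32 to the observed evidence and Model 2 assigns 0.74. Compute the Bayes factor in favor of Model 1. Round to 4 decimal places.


BF = P(data|M1) / P(data|M2)
= 0.32 / 0.74 = 0.4324

0.4324


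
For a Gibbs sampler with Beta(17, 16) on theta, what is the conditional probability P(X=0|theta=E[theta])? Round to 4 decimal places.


E[theta] = 17/(17+16) = 0.5152
P(X=0|theta) = 1 - theta = 0.4848

0.4848


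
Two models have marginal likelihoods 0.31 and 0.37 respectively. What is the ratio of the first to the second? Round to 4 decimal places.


Evidence ratio = 0.31 / 0.37
= 0.8378

0.8378


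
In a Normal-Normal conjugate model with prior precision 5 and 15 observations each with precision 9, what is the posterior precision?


Posterior precision = prior precision + n * observation precision
= 5 + 15 * 9
= 5 + 135 = 140

140


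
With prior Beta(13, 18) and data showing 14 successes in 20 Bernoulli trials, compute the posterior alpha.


Conjugate update: alpha_posterior = alpha_prior + k
= 13 + 14 = 27

27


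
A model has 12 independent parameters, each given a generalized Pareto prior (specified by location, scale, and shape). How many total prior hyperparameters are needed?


Each generalized Pareto prior needs 3 hyperparameters (location, scale, and shape).
Total = 3 * 12 = 36

36


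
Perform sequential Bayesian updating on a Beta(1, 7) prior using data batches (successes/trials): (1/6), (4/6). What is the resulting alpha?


Accumulate successes: 5
Posterior alpha = prior alpha + sum of successes
= 1 + 5 = 6

6


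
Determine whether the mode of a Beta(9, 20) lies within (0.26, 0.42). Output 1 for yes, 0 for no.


First find the mode: (a-1)/(a+b-2) = 0.2963
Is 0.2963 in (0.26, 0.42)? 1

1


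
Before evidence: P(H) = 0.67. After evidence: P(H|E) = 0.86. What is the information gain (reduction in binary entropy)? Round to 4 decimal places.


Prior entropy = 0.9149
Posterior entropy = 0.5842
Information gain = 0.9149 - 0.5842 = 0.3307

0.3307


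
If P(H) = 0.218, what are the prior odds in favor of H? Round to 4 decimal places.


Prior odds = P(H) / (1 - P(H))
= 0.218 / 0.782
= 0.2788

0.2788


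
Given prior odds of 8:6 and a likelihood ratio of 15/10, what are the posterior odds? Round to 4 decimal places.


Posterior odds = prior odds * LR
Prior odds = 8/6 = 1.3333
LR = 15/10 = 1.5
Posterior odds = 1.3333 * 1.5 = 2.0

2.0


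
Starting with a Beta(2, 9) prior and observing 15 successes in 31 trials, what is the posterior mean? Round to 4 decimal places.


Posterior parameters: alpha = 2 + 15 = 17
beta = 9 + 16 = 25
Posterior mean = alpha / (alpha + beta) = 17 / 42
= 0.4048

0.4048


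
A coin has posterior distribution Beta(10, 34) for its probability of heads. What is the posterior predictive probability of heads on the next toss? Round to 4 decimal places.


Posterior predictive = E[theta] = alpha/(alpha+beta)
= 10/44
= 0.2273

0.2273


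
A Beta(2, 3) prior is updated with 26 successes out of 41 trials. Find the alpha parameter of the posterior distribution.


In the Beta-Binomial conjugate update:
alpha_post = alpha_prior + successes
= 2 + 26
= 28

28


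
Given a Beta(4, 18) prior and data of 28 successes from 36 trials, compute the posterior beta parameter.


Number of failures = 36 - 28 = 8
Posterior beta = 18 + 8 = 26

26


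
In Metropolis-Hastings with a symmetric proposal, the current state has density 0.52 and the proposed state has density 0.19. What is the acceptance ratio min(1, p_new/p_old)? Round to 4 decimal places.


Ratio = p_new / p_old = 0.19 / 0.52 = 0.3654
Acceptance = min(1, 0.3654) = 0.3654

0.3654


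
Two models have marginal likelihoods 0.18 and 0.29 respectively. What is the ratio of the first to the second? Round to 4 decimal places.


Evidence ratio = 0.18 / 0.29
= 0.6207

0.6207


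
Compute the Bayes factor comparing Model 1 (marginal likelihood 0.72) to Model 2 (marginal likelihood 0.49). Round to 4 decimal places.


BF12 = marginal likelihood of M1 / marginal likelihood of M2
= 0.72/0.49
= 1.4694

1.4694
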